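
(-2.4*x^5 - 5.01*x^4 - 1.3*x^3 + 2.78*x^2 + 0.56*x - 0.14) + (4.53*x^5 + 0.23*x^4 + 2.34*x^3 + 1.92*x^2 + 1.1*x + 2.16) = 2.13*x^5 - 4.78*x^4 + 1.04*x^3 + 4.7*x^2 + 1.66*x + 2.02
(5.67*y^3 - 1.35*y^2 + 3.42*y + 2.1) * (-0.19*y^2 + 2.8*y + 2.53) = -1.0773*y^5 + 16.1325*y^4 + 9.9153*y^3 + 5.7615*y^2 + 14.5326*y + 5.313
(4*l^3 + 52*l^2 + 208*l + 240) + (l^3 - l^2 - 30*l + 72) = 5*l^3 + 51*l^2 + 178*l + 312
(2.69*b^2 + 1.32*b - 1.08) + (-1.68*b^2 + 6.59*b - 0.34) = 1.01*b^2 + 7.91*b - 1.42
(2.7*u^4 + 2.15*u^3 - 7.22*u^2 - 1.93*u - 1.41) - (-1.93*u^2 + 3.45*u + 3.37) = 2.7*u^4 + 2.15*u^3 - 5.29*u^2 - 5.38*u - 4.78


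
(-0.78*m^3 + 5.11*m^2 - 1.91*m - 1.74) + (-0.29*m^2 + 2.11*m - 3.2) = -0.78*m^3 + 4.82*m^2 + 0.2*m - 4.94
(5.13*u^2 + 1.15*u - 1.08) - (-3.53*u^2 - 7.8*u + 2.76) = 8.66*u^2 + 8.95*u - 3.84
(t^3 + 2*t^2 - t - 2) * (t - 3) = t^4 - t^3 - 7*t^2 + t + 6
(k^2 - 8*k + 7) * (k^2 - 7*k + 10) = k^4 - 15*k^3 + 73*k^2 - 129*k + 70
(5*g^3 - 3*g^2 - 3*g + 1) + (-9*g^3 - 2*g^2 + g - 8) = -4*g^3 - 5*g^2 - 2*g - 7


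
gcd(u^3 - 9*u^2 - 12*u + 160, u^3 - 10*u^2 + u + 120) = u^2 - 13*u + 40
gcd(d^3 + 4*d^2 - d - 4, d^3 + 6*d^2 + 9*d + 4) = d^2 + 5*d + 4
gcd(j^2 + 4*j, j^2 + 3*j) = j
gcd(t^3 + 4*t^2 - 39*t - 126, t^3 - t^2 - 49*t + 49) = t + 7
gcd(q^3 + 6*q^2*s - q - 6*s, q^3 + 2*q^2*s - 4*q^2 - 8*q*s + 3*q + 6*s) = q - 1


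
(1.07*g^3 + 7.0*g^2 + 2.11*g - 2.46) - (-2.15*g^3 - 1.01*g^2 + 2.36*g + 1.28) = 3.22*g^3 + 8.01*g^2 - 0.25*g - 3.74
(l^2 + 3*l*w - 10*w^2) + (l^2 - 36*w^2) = 2*l^2 + 3*l*w - 46*w^2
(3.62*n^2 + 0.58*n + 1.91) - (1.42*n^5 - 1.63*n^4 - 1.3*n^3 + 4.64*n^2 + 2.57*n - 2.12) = -1.42*n^5 + 1.63*n^4 + 1.3*n^3 - 1.02*n^2 - 1.99*n + 4.03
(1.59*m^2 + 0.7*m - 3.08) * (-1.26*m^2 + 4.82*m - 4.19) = -2.0034*m^4 + 6.7818*m^3 + 0.5927*m^2 - 17.7786*m + 12.9052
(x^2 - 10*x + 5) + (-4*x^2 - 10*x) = -3*x^2 - 20*x + 5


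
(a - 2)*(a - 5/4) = a^2 - 13*a/4 + 5/2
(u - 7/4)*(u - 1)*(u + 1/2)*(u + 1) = u^4 - 5*u^3/4 - 15*u^2/8 + 5*u/4 + 7/8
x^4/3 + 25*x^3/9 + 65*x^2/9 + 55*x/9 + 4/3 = (x/3 + 1)*(x + 1/3)*(x + 1)*(x + 4)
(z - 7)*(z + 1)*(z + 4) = z^3 - 2*z^2 - 31*z - 28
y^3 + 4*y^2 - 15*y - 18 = (y - 3)*(y + 1)*(y + 6)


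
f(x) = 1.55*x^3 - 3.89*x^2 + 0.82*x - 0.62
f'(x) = 4.65*x^2 - 7.78*x + 0.82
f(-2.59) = -55.77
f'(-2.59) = 52.16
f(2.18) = -1.26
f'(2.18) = 5.96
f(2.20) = -1.14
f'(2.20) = 6.21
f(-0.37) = -1.53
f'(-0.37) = 4.34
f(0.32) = -0.71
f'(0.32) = -1.19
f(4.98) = 98.42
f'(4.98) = 77.40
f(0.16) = -0.58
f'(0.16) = -0.31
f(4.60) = 71.71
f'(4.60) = 63.43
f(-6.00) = -480.38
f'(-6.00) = 214.90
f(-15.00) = -6119.42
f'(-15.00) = 1163.77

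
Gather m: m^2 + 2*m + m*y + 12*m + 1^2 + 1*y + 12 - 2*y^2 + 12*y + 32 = m^2 + m*(y + 14) - 2*y^2 + 13*y + 45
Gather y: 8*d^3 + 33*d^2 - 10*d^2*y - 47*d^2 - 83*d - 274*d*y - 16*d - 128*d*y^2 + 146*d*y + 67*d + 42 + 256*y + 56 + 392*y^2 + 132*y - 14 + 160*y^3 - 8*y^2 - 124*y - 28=8*d^3 - 14*d^2 - 32*d + 160*y^3 + y^2*(384 - 128*d) + y*(-10*d^2 - 128*d + 264) + 56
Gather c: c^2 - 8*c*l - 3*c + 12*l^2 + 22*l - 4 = c^2 + c*(-8*l - 3) + 12*l^2 + 22*l - 4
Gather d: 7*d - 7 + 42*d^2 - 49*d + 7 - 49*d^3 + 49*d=-49*d^3 + 42*d^2 + 7*d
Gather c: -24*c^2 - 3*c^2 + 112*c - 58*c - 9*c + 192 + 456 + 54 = -27*c^2 + 45*c + 702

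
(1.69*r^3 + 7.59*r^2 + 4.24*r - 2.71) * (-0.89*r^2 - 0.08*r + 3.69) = -1.5041*r^5 - 6.8903*r^4 + 1.8553*r^3 + 30.0798*r^2 + 15.8624*r - 9.9999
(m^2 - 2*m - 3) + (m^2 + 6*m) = 2*m^2 + 4*m - 3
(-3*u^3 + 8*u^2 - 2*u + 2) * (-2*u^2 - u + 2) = 6*u^5 - 13*u^4 - 10*u^3 + 14*u^2 - 6*u + 4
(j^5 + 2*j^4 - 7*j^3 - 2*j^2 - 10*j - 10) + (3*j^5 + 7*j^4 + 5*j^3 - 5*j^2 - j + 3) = 4*j^5 + 9*j^4 - 2*j^3 - 7*j^2 - 11*j - 7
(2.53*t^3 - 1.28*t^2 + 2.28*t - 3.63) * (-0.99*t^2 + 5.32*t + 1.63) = -2.5047*t^5 + 14.7268*t^4 - 4.9429*t^3 + 13.6369*t^2 - 15.5952*t - 5.9169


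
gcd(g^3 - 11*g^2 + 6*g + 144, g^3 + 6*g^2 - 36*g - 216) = g - 6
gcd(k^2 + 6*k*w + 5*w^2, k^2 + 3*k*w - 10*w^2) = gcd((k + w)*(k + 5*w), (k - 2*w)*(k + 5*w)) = k + 5*w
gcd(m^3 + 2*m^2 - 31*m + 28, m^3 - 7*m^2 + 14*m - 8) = m^2 - 5*m + 4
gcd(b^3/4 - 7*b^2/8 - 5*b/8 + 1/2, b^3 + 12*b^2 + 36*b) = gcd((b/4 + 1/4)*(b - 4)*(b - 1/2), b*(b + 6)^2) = 1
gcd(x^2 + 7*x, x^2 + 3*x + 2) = 1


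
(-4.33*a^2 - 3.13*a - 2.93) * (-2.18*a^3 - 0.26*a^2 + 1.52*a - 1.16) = 9.4394*a^5 + 7.9492*a^4 + 0.6196*a^3 + 1.027*a^2 - 0.822800000000001*a + 3.3988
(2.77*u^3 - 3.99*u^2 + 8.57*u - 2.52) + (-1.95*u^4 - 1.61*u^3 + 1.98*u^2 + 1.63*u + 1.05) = -1.95*u^4 + 1.16*u^3 - 2.01*u^2 + 10.2*u - 1.47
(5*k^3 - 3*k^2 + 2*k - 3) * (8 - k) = -5*k^4 + 43*k^3 - 26*k^2 + 19*k - 24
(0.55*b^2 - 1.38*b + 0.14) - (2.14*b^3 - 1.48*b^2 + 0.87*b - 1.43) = -2.14*b^3 + 2.03*b^2 - 2.25*b + 1.57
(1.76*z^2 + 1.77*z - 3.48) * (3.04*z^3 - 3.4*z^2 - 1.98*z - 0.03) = 5.3504*z^5 - 0.6032*z^4 - 20.082*z^3 + 8.2746*z^2 + 6.8373*z + 0.1044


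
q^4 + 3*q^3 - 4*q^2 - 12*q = q*(q - 2)*(q + 2)*(q + 3)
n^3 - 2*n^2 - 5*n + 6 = (n - 3)*(n - 1)*(n + 2)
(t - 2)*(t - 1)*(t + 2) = t^3 - t^2 - 4*t + 4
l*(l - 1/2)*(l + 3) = l^3 + 5*l^2/2 - 3*l/2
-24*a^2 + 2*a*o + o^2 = (-4*a + o)*(6*a + o)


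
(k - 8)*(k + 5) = k^2 - 3*k - 40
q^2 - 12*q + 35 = (q - 7)*(q - 5)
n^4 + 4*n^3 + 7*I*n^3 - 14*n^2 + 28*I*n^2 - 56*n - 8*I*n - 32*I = (n + 4)*(n + I)*(n + 2*I)*(n + 4*I)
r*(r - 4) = r^2 - 4*r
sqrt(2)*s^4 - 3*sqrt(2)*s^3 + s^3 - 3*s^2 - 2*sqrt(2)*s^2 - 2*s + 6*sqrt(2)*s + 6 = (s - 3)*(s - sqrt(2))*(s + sqrt(2))*(sqrt(2)*s + 1)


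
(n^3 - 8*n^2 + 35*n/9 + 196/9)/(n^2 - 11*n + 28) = (n^2 - n - 28/9)/(n - 4)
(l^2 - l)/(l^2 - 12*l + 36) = l*(l - 1)/(l^2 - 12*l + 36)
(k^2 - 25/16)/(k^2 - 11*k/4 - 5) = (k - 5/4)/(k - 4)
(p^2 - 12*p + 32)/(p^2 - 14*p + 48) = (p - 4)/(p - 6)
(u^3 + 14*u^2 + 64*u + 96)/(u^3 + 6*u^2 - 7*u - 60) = (u^2 + 10*u + 24)/(u^2 + 2*u - 15)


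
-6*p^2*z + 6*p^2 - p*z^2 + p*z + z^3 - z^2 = (-3*p + z)*(2*p + z)*(z - 1)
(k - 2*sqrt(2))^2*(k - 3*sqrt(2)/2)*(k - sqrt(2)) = k^4 - 13*sqrt(2)*k^3/2 + 31*k^2 - 32*sqrt(2)*k + 24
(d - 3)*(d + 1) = d^2 - 2*d - 3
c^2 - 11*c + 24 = (c - 8)*(c - 3)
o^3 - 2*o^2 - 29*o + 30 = (o - 6)*(o - 1)*(o + 5)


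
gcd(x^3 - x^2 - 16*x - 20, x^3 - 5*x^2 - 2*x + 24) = x + 2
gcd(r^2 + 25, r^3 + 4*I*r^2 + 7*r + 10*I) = r + 5*I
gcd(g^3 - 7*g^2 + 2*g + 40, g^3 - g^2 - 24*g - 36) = g + 2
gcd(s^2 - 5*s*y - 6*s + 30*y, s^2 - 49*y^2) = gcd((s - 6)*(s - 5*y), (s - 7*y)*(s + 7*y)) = 1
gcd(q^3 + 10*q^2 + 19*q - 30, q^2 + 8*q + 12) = q + 6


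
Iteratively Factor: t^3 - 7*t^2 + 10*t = (t - 2)*(t^2 - 5*t) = t*(t - 2)*(t - 5)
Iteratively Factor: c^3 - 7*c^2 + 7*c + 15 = (c - 5)*(c^2 - 2*c - 3) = (c - 5)*(c - 3)*(c + 1)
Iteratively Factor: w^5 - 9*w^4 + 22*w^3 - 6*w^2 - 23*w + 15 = (w - 1)*(w^4 - 8*w^3 + 14*w^2 + 8*w - 15) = (w - 1)^2*(w^3 - 7*w^2 + 7*w + 15) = (w - 3)*(w - 1)^2*(w^2 - 4*w - 5) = (w - 3)*(w - 1)^2*(w + 1)*(w - 5)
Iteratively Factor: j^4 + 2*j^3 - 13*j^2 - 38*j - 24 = (j + 3)*(j^3 - j^2 - 10*j - 8) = (j + 1)*(j + 3)*(j^2 - 2*j - 8) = (j + 1)*(j + 2)*(j + 3)*(j - 4)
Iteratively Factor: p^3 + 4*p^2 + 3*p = (p + 3)*(p^2 + p) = (p + 1)*(p + 3)*(p)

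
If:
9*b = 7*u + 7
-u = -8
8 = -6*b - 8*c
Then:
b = 7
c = -25/4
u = 8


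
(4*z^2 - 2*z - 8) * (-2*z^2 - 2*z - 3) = -8*z^4 - 4*z^3 + 8*z^2 + 22*z + 24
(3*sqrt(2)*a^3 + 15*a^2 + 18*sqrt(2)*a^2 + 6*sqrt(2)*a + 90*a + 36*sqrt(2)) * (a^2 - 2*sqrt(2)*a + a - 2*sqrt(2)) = 3*sqrt(2)*a^5 + 3*a^4 + 21*sqrt(2)*a^4 - 6*sqrt(2)*a^3 + 21*a^3 - 168*sqrt(2)*a^2 - 6*a^2 - 144*sqrt(2)*a - 168*a - 144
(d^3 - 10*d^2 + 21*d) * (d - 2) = d^4 - 12*d^3 + 41*d^2 - 42*d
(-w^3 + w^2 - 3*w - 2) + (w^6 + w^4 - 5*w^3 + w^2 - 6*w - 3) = w^6 + w^4 - 6*w^3 + 2*w^2 - 9*w - 5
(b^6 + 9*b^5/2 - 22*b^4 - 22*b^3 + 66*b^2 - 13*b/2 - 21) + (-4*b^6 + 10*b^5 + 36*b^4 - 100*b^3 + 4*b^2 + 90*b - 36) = -3*b^6 + 29*b^5/2 + 14*b^4 - 122*b^3 + 70*b^2 + 167*b/2 - 57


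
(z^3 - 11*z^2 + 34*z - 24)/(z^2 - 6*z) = z - 5 + 4/z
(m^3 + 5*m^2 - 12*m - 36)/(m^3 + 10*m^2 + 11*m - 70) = (m^3 + 5*m^2 - 12*m - 36)/(m^3 + 10*m^2 + 11*m - 70)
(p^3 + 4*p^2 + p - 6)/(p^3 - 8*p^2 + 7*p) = (p^2 + 5*p + 6)/(p*(p - 7))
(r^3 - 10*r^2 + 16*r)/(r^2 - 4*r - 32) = r*(r - 2)/(r + 4)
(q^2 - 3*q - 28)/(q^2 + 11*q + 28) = (q - 7)/(q + 7)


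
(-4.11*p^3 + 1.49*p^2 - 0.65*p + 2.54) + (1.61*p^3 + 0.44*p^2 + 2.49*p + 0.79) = -2.5*p^3 + 1.93*p^2 + 1.84*p + 3.33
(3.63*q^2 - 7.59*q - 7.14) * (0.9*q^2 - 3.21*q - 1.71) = 3.267*q^4 - 18.4833*q^3 + 11.7306*q^2 + 35.8983*q + 12.2094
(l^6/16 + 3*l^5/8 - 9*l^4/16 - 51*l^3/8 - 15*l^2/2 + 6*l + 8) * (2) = l^6/8 + 3*l^5/4 - 9*l^4/8 - 51*l^3/4 - 15*l^2 + 12*l + 16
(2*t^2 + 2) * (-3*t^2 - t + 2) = -6*t^4 - 2*t^3 - 2*t^2 - 2*t + 4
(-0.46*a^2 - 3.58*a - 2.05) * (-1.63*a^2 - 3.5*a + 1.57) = 0.7498*a^4 + 7.4454*a^3 + 15.1493*a^2 + 1.5544*a - 3.2185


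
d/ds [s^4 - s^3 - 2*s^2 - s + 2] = 4*s^3 - 3*s^2 - 4*s - 1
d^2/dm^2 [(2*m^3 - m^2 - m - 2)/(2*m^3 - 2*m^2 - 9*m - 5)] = 4*(2*m^6 + 48*m^5 + 15*m^4 + 66*m^3 + 162*m^2 + 6*m - 61)/(8*m^9 - 24*m^8 - 84*m^7 + 148*m^6 + 498*m^5 - 6*m^4 - 1119*m^3 - 1365*m^2 - 675*m - 125)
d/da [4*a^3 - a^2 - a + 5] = 12*a^2 - 2*a - 1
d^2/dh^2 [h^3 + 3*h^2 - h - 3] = 6*h + 6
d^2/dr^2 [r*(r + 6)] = 2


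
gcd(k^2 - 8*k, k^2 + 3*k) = k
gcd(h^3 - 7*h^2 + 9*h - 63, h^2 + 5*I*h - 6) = h + 3*I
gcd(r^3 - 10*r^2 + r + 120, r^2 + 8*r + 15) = r + 3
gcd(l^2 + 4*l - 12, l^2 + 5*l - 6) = l + 6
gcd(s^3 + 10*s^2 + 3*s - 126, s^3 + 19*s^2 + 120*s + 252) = s^2 + 13*s + 42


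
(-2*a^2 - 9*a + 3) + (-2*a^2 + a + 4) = -4*a^2 - 8*a + 7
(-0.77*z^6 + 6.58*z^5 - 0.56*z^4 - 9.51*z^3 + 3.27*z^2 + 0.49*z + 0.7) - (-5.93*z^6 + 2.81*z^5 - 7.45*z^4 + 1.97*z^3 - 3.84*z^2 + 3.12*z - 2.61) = 5.16*z^6 + 3.77*z^5 + 6.89*z^4 - 11.48*z^3 + 7.11*z^2 - 2.63*z + 3.31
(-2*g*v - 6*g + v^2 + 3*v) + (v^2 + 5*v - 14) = -2*g*v - 6*g + 2*v^2 + 8*v - 14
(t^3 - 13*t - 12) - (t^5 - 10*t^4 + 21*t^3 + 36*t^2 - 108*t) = -t^5 + 10*t^4 - 20*t^3 - 36*t^2 + 95*t - 12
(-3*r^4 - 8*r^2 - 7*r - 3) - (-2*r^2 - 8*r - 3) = -3*r^4 - 6*r^2 + r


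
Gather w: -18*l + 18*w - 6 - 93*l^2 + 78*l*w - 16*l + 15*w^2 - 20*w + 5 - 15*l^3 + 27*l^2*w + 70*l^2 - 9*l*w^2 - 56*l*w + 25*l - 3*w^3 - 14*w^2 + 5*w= -15*l^3 - 23*l^2 - 9*l - 3*w^3 + w^2*(1 - 9*l) + w*(27*l^2 + 22*l + 3) - 1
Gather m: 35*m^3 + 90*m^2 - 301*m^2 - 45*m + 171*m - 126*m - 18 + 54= 35*m^3 - 211*m^2 + 36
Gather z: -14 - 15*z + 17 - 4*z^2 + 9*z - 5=-4*z^2 - 6*z - 2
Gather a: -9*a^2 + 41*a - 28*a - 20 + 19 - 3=-9*a^2 + 13*a - 4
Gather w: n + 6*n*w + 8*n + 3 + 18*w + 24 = 9*n + w*(6*n + 18) + 27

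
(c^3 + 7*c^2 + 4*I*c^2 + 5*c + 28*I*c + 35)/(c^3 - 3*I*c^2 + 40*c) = (c^2 + c*(7 - I) - 7*I)/(c*(c - 8*I))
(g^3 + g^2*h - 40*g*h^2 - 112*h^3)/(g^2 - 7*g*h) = g + 8*h + 16*h^2/g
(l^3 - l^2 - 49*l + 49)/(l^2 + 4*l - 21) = (l^2 - 8*l + 7)/(l - 3)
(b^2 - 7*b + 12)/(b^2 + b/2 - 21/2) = 2*(b - 4)/(2*b + 7)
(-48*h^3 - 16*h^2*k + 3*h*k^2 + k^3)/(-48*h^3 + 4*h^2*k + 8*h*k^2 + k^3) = (12*h^2 + h*k - k^2)/(12*h^2 - 4*h*k - k^2)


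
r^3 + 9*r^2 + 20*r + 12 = (r + 1)*(r + 2)*(r + 6)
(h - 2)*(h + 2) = h^2 - 4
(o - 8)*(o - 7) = o^2 - 15*o + 56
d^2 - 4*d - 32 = (d - 8)*(d + 4)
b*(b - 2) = b^2 - 2*b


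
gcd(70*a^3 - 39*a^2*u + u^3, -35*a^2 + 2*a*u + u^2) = -35*a^2 + 2*a*u + u^2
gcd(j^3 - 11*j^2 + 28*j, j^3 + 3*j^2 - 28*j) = j^2 - 4*j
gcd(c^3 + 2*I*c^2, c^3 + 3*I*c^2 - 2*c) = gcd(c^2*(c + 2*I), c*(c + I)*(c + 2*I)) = c^2 + 2*I*c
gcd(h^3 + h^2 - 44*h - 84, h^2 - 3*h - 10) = h + 2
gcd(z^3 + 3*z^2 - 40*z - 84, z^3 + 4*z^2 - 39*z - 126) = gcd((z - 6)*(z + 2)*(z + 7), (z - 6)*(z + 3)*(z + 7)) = z^2 + z - 42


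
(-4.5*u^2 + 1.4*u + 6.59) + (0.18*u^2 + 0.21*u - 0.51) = -4.32*u^2 + 1.61*u + 6.08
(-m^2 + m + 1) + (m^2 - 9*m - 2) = -8*m - 1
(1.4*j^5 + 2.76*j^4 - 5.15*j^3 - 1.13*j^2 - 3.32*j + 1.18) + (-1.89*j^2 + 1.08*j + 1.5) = 1.4*j^5 + 2.76*j^4 - 5.15*j^3 - 3.02*j^2 - 2.24*j + 2.68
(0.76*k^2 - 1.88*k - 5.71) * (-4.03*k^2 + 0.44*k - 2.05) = -3.0628*k^4 + 7.9108*k^3 + 20.6261*k^2 + 1.3416*k + 11.7055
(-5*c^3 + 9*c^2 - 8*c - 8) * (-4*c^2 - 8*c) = 20*c^5 + 4*c^4 - 40*c^3 + 96*c^2 + 64*c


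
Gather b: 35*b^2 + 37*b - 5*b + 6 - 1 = 35*b^2 + 32*b + 5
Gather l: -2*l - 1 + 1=-2*l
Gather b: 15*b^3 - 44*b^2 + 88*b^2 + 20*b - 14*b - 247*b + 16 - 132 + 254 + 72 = 15*b^3 + 44*b^2 - 241*b + 210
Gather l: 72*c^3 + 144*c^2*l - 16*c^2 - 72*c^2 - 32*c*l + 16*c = 72*c^3 - 88*c^2 + 16*c + l*(144*c^2 - 32*c)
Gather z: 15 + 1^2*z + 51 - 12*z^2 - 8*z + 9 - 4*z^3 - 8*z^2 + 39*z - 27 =-4*z^3 - 20*z^2 + 32*z + 48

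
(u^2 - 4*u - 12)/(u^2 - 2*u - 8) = (u - 6)/(u - 4)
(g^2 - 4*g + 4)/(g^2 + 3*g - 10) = (g - 2)/(g + 5)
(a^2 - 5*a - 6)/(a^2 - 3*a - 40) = (-a^2 + 5*a + 6)/(-a^2 + 3*a + 40)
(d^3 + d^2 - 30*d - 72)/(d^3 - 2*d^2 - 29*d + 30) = (d^2 + 7*d + 12)/(d^2 + 4*d - 5)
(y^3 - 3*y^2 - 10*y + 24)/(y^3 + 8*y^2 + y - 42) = (y - 4)/(y + 7)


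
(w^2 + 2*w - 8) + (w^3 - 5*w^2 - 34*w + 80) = w^3 - 4*w^2 - 32*w + 72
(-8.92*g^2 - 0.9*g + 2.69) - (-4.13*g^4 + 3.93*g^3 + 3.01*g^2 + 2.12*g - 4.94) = 4.13*g^4 - 3.93*g^3 - 11.93*g^2 - 3.02*g + 7.63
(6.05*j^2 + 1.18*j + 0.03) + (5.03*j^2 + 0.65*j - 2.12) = 11.08*j^2 + 1.83*j - 2.09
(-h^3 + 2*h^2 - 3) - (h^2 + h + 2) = -h^3 + h^2 - h - 5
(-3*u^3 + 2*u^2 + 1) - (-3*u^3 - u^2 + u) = 3*u^2 - u + 1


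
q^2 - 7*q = q*(q - 7)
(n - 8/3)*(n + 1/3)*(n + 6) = n^3 + 11*n^2/3 - 134*n/9 - 16/3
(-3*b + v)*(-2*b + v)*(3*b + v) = 18*b^3 - 9*b^2*v - 2*b*v^2 + v^3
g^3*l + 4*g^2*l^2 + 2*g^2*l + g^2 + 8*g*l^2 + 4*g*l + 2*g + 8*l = (g + 2)*(g + 4*l)*(g*l + 1)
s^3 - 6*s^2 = s^2*(s - 6)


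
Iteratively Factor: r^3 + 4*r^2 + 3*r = (r)*(r^2 + 4*r + 3) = r*(r + 1)*(r + 3)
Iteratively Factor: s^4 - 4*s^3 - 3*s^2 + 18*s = (s - 3)*(s^3 - s^2 - 6*s) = (s - 3)^2*(s^2 + 2*s) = s*(s - 3)^2*(s + 2)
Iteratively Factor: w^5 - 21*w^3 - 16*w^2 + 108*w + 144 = (w - 4)*(w^4 + 4*w^3 - 5*w^2 - 36*w - 36) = (w - 4)*(w + 2)*(w^3 + 2*w^2 - 9*w - 18) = (w - 4)*(w + 2)*(w + 3)*(w^2 - w - 6) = (w - 4)*(w - 3)*(w + 2)*(w + 3)*(w + 2)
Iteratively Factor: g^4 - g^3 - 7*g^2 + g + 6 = (g - 3)*(g^3 + 2*g^2 - g - 2) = (g - 3)*(g + 2)*(g^2 - 1) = (g - 3)*(g + 1)*(g + 2)*(g - 1)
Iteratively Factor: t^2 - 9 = (t - 3)*(t + 3)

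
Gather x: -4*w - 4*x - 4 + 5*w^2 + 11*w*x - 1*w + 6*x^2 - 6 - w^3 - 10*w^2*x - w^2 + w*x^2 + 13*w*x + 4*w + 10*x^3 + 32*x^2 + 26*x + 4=-w^3 + 4*w^2 - w + 10*x^3 + x^2*(w + 38) + x*(-10*w^2 + 24*w + 22) - 6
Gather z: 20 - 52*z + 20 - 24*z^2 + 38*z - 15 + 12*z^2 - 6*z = -12*z^2 - 20*z + 25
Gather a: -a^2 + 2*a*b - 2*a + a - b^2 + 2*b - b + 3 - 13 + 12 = -a^2 + a*(2*b - 1) - b^2 + b + 2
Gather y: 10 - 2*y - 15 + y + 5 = -y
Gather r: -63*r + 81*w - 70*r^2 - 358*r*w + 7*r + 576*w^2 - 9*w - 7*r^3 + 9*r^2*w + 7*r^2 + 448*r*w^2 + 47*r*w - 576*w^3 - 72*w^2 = -7*r^3 + r^2*(9*w - 63) + r*(448*w^2 - 311*w - 56) - 576*w^3 + 504*w^2 + 72*w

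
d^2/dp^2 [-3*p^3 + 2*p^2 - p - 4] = 4 - 18*p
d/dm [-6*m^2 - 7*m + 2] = -12*m - 7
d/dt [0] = 0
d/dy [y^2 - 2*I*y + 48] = 2*y - 2*I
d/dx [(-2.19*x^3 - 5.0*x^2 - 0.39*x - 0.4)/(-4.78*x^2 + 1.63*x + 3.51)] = (10.4682*x^4 - 7.1394*x^3 - 33.0749*x^2 - 38.924*x - 0.7169)/(22.8484*x^4 - 15.5828*x^3 - 30.8987*x^2 + 11.4426*x + 12.3201)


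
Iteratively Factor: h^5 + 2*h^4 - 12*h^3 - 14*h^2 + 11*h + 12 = (h + 1)*(h^4 + h^3 - 13*h^2 - h + 12) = (h + 1)^2*(h^3 - 13*h + 12) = (h - 1)*(h + 1)^2*(h^2 + h - 12) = (h - 1)*(h + 1)^2*(h + 4)*(h - 3)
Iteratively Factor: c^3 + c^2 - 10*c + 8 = (c - 2)*(c^2 + 3*c - 4) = (c - 2)*(c + 4)*(c - 1)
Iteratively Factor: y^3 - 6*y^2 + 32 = (y + 2)*(y^2 - 8*y + 16) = (y - 4)*(y + 2)*(y - 4)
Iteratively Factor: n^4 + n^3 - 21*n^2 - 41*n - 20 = (n + 4)*(n^3 - 3*n^2 - 9*n - 5) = (n - 5)*(n + 4)*(n^2 + 2*n + 1) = (n - 5)*(n + 1)*(n + 4)*(n + 1)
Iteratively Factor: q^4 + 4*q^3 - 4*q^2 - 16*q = (q)*(q^3 + 4*q^2 - 4*q - 16) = q*(q + 4)*(q^2 - 4) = q*(q + 2)*(q + 4)*(q - 2)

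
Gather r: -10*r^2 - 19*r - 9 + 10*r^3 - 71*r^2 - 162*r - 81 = 10*r^3 - 81*r^2 - 181*r - 90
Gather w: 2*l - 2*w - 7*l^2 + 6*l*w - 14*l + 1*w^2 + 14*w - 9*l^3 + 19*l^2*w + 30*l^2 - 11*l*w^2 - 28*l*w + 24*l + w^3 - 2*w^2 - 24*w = -9*l^3 + 23*l^2 + 12*l + w^3 + w^2*(-11*l - 1) + w*(19*l^2 - 22*l - 12)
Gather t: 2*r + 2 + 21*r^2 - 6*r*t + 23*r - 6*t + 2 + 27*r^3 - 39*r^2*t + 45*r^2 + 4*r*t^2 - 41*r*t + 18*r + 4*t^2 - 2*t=27*r^3 + 66*r^2 + 43*r + t^2*(4*r + 4) + t*(-39*r^2 - 47*r - 8) + 4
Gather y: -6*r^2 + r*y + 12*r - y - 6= -6*r^2 + 12*r + y*(r - 1) - 6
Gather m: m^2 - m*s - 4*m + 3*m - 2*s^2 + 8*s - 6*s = m^2 + m*(-s - 1) - 2*s^2 + 2*s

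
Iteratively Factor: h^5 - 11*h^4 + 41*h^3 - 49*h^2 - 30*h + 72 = (h + 1)*(h^4 - 12*h^3 + 53*h^2 - 102*h + 72) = (h - 3)*(h + 1)*(h^3 - 9*h^2 + 26*h - 24) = (h - 4)*(h - 3)*(h + 1)*(h^2 - 5*h + 6) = (h - 4)*(h - 3)^2*(h + 1)*(h - 2)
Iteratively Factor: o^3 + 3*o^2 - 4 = (o + 2)*(o^2 + o - 2) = (o - 1)*(o + 2)*(o + 2)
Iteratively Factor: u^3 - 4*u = (u - 2)*(u^2 + 2*u) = (u - 2)*(u + 2)*(u)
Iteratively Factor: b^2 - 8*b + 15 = (b - 3)*(b - 5)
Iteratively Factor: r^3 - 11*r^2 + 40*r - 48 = (r - 4)*(r^2 - 7*r + 12) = (r - 4)*(r - 3)*(r - 4)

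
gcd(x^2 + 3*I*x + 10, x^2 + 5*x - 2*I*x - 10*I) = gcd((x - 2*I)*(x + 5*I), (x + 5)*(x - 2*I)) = x - 2*I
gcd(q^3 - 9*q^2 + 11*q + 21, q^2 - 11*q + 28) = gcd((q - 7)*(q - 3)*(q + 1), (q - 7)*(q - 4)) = q - 7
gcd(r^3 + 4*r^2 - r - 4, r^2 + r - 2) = r - 1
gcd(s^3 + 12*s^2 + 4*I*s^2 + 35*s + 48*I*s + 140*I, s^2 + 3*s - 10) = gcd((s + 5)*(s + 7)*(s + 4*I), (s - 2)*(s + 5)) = s + 5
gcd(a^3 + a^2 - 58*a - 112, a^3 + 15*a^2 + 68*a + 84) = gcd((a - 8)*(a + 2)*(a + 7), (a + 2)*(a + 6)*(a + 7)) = a^2 + 9*a + 14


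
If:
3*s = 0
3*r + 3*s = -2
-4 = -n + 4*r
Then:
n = 4/3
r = -2/3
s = 0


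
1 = 1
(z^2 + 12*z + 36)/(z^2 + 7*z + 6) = (z + 6)/(z + 1)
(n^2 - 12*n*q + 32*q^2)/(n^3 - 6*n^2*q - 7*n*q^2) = (-n^2 + 12*n*q - 32*q^2)/(n*(-n^2 + 6*n*q + 7*q^2))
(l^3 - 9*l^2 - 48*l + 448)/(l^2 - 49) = (l^2 - 16*l + 64)/(l - 7)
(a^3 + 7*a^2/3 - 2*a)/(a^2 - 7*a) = (a^2 + 7*a/3 - 2)/(a - 7)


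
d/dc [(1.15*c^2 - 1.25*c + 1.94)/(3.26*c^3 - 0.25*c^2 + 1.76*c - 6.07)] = (-3.749*c^4 + 8.15*c^3 - 17.2617*c^2 - 12.991*c + 4.1731)/(10.6276*c^6 - 1.63*c^5 + 11.5377*c^4 - 40.4564*c^3 + 6.1326*c^2 - 21.3664*c + 36.8449)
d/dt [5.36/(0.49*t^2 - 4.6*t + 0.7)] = (24.656 - 5.2528*t)/(0.49*t^2 - 4.6*t + 0.7)^2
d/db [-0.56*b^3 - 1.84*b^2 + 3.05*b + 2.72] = -1.68*b^2 - 3.68*b + 3.05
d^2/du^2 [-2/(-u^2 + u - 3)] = 4*(-u^2 + u + (2*u - 1)^2 - 3)/(u^2 - u + 3)^3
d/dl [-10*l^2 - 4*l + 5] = -20*l - 4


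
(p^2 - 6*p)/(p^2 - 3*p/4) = 4*(p - 6)/(4*p - 3)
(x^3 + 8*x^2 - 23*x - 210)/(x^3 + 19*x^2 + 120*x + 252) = (x - 5)/(x + 6)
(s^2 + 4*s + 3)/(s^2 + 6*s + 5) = (s + 3)/(s + 5)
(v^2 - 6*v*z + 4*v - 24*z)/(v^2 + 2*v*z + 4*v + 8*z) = (v - 6*z)/(v + 2*z)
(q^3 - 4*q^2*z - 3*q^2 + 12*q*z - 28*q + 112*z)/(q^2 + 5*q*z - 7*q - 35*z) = (q^2 - 4*q*z + 4*q - 16*z)/(q + 5*z)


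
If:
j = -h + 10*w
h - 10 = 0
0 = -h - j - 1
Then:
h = 10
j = -11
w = -1/10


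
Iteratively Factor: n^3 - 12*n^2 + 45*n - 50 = (n - 5)*(n^2 - 7*n + 10) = (n - 5)*(n - 2)*(n - 5)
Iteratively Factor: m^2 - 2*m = (m - 2)*(m)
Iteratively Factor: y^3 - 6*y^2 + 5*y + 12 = (y - 3)*(y^2 - 3*y - 4) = (y - 4)*(y - 3)*(y + 1)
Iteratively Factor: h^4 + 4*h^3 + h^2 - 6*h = (h + 3)*(h^3 + h^2 - 2*h) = (h - 1)*(h + 3)*(h^2 + 2*h) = h*(h - 1)*(h + 3)*(h + 2)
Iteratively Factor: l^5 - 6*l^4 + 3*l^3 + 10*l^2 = (l)*(l^4 - 6*l^3 + 3*l^2 + 10*l) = l*(l - 5)*(l^3 - l^2 - 2*l) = l^2*(l - 5)*(l^2 - l - 2) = l^2*(l - 5)*(l - 2)*(l + 1)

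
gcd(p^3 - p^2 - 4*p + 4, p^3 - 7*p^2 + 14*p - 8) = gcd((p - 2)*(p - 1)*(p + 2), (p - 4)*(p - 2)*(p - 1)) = p^2 - 3*p + 2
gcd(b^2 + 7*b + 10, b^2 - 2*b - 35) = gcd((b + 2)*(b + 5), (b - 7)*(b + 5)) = b + 5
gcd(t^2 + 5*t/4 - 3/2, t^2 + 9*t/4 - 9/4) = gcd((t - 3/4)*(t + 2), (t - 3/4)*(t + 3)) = t - 3/4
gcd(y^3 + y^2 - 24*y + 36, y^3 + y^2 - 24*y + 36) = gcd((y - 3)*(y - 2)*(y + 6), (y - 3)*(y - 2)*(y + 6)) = y^3 + y^2 - 24*y + 36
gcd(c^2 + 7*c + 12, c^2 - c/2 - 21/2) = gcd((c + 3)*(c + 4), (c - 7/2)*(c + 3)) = c + 3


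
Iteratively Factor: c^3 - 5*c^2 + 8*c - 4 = (c - 1)*(c^2 - 4*c + 4) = (c - 2)*(c - 1)*(c - 2)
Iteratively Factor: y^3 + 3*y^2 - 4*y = (y - 1)*(y^2 + 4*y) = y*(y - 1)*(y + 4)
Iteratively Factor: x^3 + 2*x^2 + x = (x + 1)*(x^2 + x) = x*(x + 1)*(x + 1)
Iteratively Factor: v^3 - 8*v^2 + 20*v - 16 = (v - 2)*(v^2 - 6*v + 8) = (v - 4)*(v - 2)*(v - 2)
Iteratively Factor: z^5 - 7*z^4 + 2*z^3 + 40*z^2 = (z)*(z^4 - 7*z^3 + 2*z^2 + 40*z) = z*(z - 4)*(z^3 - 3*z^2 - 10*z) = z*(z - 4)*(z + 2)*(z^2 - 5*z) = z^2*(z - 4)*(z + 2)*(z - 5)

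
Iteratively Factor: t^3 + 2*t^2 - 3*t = (t + 3)*(t^2 - t) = (t - 1)*(t + 3)*(t)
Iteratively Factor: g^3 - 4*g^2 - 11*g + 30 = (g - 2)*(g^2 - 2*g - 15) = (g - 5)*(g - 2)*(g + 3)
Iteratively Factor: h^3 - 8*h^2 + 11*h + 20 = (h - 4)*(h^2 - 4*h - 5) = (h - 4)*(h + 1)*(h - 5)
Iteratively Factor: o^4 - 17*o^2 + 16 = (o + 1)*(o^3 - o^2 - 16*o + 16) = (o - 1)*(o + 1)*(o^2 - 16) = (o - 1)*(o + 1)*(o + 4)*(o - 4)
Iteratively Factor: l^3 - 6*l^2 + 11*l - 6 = (l - 1)*(l^2 - 5*l + 6) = (l - 3)*(l - 1)*(l - 2)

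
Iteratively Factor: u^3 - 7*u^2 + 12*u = (u)*(u^2 - 7*u + 12) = u*(u - 3)*(u - 4)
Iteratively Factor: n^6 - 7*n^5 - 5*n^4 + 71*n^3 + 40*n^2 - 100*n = (n - 1)*(n^5 - 6*n^4 - 11*n^3 + 60*n^2 + 100*n) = (n - 1)*(n + 2)*(n^4 - 8*n^3 + 5*n^2 + 50*n) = (n - 5)*(n - 1)*(n + 2)*(n^3 - 3*n^2 - 10*n) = (n - 5)^2*(n - 1)*(n + 2)*(n^2 + 2*n) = n*(n - 5)^2*(n - 1)*(n + 2)*(n + 2)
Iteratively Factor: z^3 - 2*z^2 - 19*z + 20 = (z - 1)*(z^2 - z - 20) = (z - 1)*(z + 4)*(z - 5)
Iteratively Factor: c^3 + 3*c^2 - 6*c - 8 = (c + 1)*(c^2 + 2*c - 8) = (c + 1)*(c + 4)*(c - 2)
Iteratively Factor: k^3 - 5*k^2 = (k)*(k^2 - 5*k) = k^2*(k - 5)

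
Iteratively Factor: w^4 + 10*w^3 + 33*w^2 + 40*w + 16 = (w + 4)*(w^3 + 6*w^2 + 9*w + 4) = (w + 4)^2*(w^2 + 2*w + 1) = (w + 1)*(w + 4)^2*(w + 1)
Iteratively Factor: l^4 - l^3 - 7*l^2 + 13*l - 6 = (l - 1)*(l^3 - 7*l + 6) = (l - 2)*(l - 1)*(l^2 + 2*l - 3) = (l - 2)*(l - 1)*(l + 3)*(l - 1)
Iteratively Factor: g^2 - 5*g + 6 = (g - 3)*(g - 2)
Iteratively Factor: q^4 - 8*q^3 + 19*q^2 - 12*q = (q - 1)*(q^3 - 7*q^2 + 12*q) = q*(q - 1)*(q^2 - 7*q + 12) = q*(q - 4)*(q - 1)*(q - 3)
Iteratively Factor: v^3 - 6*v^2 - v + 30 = (v + 2)*(v^2 - 8*v + 15) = (v - 3)*(v + 2)*(v - 5)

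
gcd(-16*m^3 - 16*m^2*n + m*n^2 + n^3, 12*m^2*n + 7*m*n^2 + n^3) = 4*m + n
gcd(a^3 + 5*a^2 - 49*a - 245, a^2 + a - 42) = a + 7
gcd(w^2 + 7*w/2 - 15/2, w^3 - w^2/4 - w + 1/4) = 1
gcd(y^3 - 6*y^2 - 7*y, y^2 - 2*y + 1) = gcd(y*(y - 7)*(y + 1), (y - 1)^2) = 1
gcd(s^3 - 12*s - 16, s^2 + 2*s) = s + 2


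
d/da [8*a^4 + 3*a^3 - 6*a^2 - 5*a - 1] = 32*a^3 + 9*a^2 - 12*a - 5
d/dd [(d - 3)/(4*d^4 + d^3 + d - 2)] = (4*d^4 + d^3 + d - (d - 3)*(16*d^3 + 3*d^2 + 1) - 2)/(4*d^4 + d^3 + d - 2)^2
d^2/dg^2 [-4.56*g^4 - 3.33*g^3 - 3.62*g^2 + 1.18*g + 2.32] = -54.72*g^2 - 19.98*g - 7.24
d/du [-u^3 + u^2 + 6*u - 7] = -3*u^2 + 2*u + 6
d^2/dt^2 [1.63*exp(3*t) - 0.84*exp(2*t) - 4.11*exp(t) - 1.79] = (14.67*exp(2*t) - 3.36*exp(t) - 4.11)*exp(t)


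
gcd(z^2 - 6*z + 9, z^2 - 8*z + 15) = z - 3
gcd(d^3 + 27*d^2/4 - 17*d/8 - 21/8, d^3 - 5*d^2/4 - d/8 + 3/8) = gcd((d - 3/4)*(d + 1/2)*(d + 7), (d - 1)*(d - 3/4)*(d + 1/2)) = d^2 - d/4 - 3/8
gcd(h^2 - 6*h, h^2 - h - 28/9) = 1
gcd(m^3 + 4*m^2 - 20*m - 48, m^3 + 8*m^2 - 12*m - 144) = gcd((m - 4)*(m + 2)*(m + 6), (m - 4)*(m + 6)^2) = m^2 + 2*m - 24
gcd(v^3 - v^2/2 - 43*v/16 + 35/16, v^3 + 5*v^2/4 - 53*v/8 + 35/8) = v^2 - 9*v/4 + 5/4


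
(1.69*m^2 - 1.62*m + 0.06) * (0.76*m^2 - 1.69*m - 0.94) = 1.2844*m^4 - 4.0873*m^3 + 1.1948*m^2 + 1.4214*m - 0.0564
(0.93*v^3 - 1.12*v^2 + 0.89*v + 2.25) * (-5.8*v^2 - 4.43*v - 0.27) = -5.394*v^5 + 2.3761*v^4 - 0.4515*v^3 - 16.6903*v^2 - 10.2078*v - 0.6075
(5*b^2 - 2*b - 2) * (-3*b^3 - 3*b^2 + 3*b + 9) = -15*b^5 - 9*b^4 + 27*b^3 + 45*b^2 - 24*b - 18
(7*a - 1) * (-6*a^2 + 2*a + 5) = -42*a^3 + 20*a^2 + 33*a - 5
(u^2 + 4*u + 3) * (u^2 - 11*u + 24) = u^4 - 7*u^3 - 17*u^2 + 63*u + 72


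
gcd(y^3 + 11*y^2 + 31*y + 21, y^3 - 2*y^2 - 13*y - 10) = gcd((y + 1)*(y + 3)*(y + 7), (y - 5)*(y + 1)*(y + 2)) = y + 1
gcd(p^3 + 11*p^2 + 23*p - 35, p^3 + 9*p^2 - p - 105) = p^2 + 12*p + 35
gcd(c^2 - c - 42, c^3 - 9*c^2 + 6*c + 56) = c - 7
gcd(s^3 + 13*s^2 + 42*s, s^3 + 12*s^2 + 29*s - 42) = s^2 + 13*s + 42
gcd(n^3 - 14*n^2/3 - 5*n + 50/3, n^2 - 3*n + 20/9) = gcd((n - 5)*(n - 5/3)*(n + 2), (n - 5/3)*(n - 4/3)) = n - 5/3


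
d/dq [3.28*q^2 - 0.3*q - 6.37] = 6.56*q - 0.3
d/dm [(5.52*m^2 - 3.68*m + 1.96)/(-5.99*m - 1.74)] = (-33.0648*m^2 - 19.2096*m + 18.1436)/(35.8801*m^2 + 20.8452*m + 3.0276)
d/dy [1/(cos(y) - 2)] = sin(y)/(cos(y) - 2)^2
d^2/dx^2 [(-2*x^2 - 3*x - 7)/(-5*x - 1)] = 324/(125*x^3 + 75*x^2 + 15*x + 1)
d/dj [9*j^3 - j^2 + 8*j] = 27*j^2 - 2*j + 8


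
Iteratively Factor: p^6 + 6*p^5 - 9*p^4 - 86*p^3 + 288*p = (p)*(p^5 + 6*p^4 - 9*p^3 - 86*p^2 + 288) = p*(p + 4)*(p^4 + 2*p^3 - 17*p^2 - 18*p + 72) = p*(p - 2)*(p + 4)*(p^3 + 4*p^2 - 9*p - 36) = p*(p - 2)*(p + 3)*(p + 4)*(p^2 + p - 12) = p*(p - 2)*(p + 3)*(p + 4)^2*(p - 3)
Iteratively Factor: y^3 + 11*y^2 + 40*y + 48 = (y + 4)*(y^2 + 7*y + 12) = (y + 4)^2*(y + 3)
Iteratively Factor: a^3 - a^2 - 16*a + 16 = (a + 4)*(a^2 - 5*a + 4) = (a - 4)*(a + 4)*(a - 1)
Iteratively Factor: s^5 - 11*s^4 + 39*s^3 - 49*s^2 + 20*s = (s - 5)*(s^4 - 6*s^3 + 9*s^2 - 4*s) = (s - 5)*(s - 1)*(s^3 - 5*s^2 + 4*s) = (s - 5)*(s - 4)*(s - 1)*(s^2 - s) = s*(s - 5)*(s - 4)*(s - 1)*(s - 1)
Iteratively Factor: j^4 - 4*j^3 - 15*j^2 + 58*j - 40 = (j + 4)*(j^3 - 8*j^2 + 17*j - 10) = (j - 1)*(j + 4)*(j^2 - 7*j + 10) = (j - 5)*(j - 1)*(j + 4)*(j - 2)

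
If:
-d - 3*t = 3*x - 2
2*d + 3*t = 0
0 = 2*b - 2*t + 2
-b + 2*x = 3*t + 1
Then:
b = -11/15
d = -2/5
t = 4/15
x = 8/15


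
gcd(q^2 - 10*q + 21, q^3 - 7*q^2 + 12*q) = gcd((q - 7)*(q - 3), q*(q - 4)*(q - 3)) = q - 3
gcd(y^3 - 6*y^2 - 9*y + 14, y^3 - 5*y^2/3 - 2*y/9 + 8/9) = y - 1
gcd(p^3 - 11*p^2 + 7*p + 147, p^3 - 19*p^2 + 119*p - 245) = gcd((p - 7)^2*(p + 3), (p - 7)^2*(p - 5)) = p^2 - 14*p + 49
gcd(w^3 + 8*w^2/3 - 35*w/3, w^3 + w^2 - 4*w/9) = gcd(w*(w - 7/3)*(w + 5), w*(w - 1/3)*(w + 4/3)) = w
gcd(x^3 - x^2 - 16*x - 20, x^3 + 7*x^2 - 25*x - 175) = x - 5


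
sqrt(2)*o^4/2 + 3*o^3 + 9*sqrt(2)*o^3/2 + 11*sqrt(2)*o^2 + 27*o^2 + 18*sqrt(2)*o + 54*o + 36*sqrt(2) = (o + 3)*(o + 6)*(o + 2*sqrt(2))*(sqrt(2)*o/2 + 1)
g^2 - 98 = (g - 7*sqrt(2))*(g + 7*sqrt(2))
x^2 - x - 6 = (x - 3)*(x + 2)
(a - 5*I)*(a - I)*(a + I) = a^3 - 5*I*a^2 + a - 5*I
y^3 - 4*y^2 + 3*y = y*(y - 3)*(y - 1)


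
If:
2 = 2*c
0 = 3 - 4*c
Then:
No Solution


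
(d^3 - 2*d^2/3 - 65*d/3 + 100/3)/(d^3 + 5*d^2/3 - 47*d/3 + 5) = (3*d^2 - 17*d + 20)/(3*d^2 - 10*d + 3)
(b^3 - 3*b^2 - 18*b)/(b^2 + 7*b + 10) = b*(b^2 - 3*b - 18)/(b^2 + 7*b + 10)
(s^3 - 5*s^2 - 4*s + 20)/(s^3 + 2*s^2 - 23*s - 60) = (s^2 - 4)/(s^2 + 7*s + 12)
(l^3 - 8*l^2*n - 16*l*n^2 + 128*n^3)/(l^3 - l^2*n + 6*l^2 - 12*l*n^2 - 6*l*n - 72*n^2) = (l^2 - 4*l*n - 32*n^2)/(l^2 + 3*l*n + 6*l + 18*n)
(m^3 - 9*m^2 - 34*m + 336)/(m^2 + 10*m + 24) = (m^2 - 15*m + 56)/(m + 4)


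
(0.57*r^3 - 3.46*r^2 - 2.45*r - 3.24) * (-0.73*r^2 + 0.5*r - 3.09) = -0.4161*r^5 + 2.8108*r^4 - 1.7028*r^3 + 11.8316*r^2 + 5.9505*r + 10.0116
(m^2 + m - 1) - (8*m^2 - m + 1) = -7*m^2 + 2*m - 2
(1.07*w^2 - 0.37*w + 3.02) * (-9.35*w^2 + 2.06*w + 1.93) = -10.0045*w^4 + 5.6637*w^3 - 26.9341*w^2 + 5.5071*w + 5.8286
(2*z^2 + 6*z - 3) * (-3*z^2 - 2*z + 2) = -6*z^4 - 22*z^3 + z^2 + 18*z - 6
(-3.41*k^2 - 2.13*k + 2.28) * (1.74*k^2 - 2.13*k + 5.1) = -5.9334*k^4 + 3.5571*k^3 - 8.8869*k^2 - 15.7194*k + 11.628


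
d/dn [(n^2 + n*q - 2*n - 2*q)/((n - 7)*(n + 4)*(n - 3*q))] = ((n - 7)*(n + 4)*(n - 3*q)*(2*n + q - 2) + (n - 7)*(n + 4)*(-n^2 - n*q + 2*n + 2*q) + (n - 7)*(n - 3*q)*(-n^2 - n*q + 2*n + 2*q) + (n + 4)*(n - 3*q)*(-n^2 - n*q + 2*n + 2*q))/((n - 7)^2*(n + 4)^2*(n - 3*q)^2)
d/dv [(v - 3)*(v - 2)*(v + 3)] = 3*v^2 - 4*v - 9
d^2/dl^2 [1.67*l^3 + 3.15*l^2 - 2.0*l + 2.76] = 10.02*l + 6.3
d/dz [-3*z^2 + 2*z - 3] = 2 - 6*z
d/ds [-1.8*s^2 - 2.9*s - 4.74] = -3.6*s - 2.9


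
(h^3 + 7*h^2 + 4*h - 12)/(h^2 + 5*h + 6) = (h^2 + 5*h - 6)/(h + 3)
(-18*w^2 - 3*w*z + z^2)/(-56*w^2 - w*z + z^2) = (18*w^2 + 3*w*z - z^2)/(56*w^2 + w*z - z^2)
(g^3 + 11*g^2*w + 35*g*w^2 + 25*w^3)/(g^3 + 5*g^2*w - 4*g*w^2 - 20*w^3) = (-g^2 - 6*g*w - 5*w^2)/(-g^2 + 4*w^2)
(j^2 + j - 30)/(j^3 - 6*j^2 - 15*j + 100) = (j + 6)/(j^2 - j - 20)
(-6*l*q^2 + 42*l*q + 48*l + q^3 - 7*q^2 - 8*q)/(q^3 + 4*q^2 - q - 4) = (-6*l*q + 48*l + q^2 - 8*q)/(q^2 + 3*q - 4)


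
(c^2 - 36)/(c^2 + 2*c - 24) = (c - 6)/(c - 4)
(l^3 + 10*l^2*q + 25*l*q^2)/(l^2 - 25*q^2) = l*(-l - 5*q)/(-l + 5*q)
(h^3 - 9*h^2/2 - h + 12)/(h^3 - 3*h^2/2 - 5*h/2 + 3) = (h - 4)/(h - 1)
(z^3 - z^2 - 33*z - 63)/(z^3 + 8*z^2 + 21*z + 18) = (z - 7)/(z + 2)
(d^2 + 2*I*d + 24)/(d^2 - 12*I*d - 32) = (d + 6*I)/(d - 8*I)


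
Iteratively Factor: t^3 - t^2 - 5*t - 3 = (t + 1)*(t^2 - 2*t - 3) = (t + 1)^2*(t - 3)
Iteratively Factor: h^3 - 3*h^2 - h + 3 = (h - 3)*(h^2 - 1) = (h - 3)*(h + 1)*(h - 1)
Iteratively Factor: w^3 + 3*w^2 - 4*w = (w)*(w^2 + 3*w - 4) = w*(w + 4)*(w - 1)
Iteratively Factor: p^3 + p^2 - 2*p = (p - 1)*(p^2 + 2*p) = p*(p - 1)*(p + 2)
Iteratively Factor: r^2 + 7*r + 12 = (r + 4)*(r + 3)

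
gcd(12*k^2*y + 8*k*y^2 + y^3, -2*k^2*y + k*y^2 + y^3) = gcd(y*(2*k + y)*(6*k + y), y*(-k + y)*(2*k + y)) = 2*k*y + y^2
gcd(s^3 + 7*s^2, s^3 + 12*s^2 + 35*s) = s^2 + 7*s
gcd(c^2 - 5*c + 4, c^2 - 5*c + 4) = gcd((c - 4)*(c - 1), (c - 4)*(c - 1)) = c^2 - 5*c + 4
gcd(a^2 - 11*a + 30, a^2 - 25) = a - 5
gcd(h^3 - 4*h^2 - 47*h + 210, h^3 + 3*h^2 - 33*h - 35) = h^2 + 2*h - 35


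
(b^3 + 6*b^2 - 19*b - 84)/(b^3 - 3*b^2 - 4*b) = (b^2 + 10*b + 21)/(b*(b + 1))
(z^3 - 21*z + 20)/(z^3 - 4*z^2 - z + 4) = (z + 5)/(z + 1)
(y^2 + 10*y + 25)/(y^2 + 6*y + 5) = (y + 5)/(y + 1)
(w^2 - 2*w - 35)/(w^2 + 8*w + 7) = (w^2 - 2*w - 35)/(w^2 + 8*w + 7)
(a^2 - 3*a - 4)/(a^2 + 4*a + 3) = (a - 4)/(a + 3)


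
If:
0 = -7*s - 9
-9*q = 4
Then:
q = -4/9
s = -9/7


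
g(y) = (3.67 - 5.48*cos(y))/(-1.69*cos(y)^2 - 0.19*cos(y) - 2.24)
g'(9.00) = 0.21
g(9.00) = -2.50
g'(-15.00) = -0.12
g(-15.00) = -2.55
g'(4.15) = 0.46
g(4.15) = -2.52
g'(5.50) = 1.16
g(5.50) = 0.07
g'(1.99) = -0.98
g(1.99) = -2.42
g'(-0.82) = 1.26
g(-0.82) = 0.02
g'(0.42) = -0.46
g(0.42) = 0.35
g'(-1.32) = 2.62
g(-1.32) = -0.97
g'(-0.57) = 0.70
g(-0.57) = 0.26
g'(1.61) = -2.49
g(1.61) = -1.74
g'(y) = (3.67 - 5.48*cos(y))*(-3.38*sin(y)*cos(y) - 0.19*sin(y))/(-1.69*cos(y)^2 - 0.19*cos(y) - 2.24)^2 + 5.48*sin(y)/(-1.69*cos(y)^2 - 0.19*cos(y) - 2.24) = (9.2612*cos(y)^2 - 12.4046*cos(y) - 12.9725)*sin(y)/(2.8561*cos(y)^4 + 0.6422*cos(y)^3 + 7.6073*cos(y)^2 + 0.8512*cos(y) + 5.0176)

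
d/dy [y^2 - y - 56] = 2*y - 1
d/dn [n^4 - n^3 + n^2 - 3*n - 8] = 4*n^3 - 3*n^2 + 2*n - 3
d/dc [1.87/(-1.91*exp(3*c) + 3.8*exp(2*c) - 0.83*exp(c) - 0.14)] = (10.7151*exp(2*c) - 14.212*exp(c) + 1.5521)*exp(c)/(1.91*exp(3*c) - 3.8*exp(2*c) + 0.83*exp(c) + 0.14)^2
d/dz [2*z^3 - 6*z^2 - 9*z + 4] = 6*z^2 - 12*z - 9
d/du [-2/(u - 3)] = 2/(u - 3)^2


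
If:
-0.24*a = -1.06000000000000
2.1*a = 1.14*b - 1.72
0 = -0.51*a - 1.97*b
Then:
No Solution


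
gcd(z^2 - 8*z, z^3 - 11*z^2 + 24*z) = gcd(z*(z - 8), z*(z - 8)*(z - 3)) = z^2 - 8*z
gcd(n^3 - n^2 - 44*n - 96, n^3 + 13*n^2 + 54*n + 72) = n^2 + 7*n + 12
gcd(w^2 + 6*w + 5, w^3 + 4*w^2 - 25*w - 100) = w + 5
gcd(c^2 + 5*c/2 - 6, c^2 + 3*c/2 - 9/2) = c - 3/2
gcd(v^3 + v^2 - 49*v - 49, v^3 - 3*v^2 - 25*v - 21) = v^2 - 6*v - 7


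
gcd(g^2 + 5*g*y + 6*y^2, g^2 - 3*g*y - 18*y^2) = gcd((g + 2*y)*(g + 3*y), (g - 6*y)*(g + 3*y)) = g + 3*y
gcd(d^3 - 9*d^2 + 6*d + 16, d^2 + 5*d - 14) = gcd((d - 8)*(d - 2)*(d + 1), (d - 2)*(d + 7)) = d - 2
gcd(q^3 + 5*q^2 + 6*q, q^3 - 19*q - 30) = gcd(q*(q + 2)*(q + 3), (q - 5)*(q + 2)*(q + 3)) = q^2 + 5*q + 6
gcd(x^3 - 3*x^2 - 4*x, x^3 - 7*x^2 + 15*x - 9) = 1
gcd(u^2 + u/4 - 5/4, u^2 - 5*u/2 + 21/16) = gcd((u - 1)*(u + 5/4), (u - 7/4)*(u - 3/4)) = 1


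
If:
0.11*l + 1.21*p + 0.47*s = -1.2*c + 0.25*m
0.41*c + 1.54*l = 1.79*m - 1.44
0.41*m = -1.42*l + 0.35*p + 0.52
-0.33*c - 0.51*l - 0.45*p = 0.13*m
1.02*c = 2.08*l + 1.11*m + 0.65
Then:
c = 1.33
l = -0.17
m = 0.96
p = -1.06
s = -0.12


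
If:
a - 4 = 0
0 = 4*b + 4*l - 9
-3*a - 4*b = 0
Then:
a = 4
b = -3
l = 21/4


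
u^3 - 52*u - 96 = (u - 8)*(u + 2)*(u + 6)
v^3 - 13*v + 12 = (v - 3)*(v - 1)*(v + 4)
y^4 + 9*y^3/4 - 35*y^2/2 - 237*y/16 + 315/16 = (y - 7/2)*(y - 3/4)*(y + 3/2)*(y + 5)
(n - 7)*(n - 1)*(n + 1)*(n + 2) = n^4 - 5*n^3 - 15*n^2 + 5*n + 14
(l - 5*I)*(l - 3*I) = l^2 - 8*I*l - 15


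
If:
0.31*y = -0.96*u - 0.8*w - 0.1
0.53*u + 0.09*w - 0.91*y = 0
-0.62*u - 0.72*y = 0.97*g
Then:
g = -2.17340719206528*y - 0.0170396247618117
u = 2.23904028436019*y + 0.0266587677725118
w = -3.07434834123223*y - 0.156990521327014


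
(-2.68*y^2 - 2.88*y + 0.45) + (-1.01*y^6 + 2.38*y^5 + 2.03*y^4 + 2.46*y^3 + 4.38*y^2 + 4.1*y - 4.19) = -1.01*y^6 + 2.38*y^5 + 2.03*y^4 + 2.46*y^3 + 1.7*y^2 + 1.22*y - 3.74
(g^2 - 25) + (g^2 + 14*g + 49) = 2*g^2 + 14*g + 24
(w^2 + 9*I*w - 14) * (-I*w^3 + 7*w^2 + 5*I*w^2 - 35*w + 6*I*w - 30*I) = -I*w^5 + 16*w^4 + 5*I*w^4 - 80*w^3 + 83*I*w^3 - 152*w^2 - 415*I*w^2 + 760*w - 84*I*w + 420*I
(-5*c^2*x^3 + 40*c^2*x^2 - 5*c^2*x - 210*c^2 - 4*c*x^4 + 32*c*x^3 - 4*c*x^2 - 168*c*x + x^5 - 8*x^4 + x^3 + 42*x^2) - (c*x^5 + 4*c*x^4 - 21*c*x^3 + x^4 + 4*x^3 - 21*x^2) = -5*c^2*x^3 + 40*c^2*x^2 - 5*c^2*x - 210*c^2 - c*x^5 - 8*c*x^4 + 53*c*x^3 - 4*c*x^2 - 168*c*x + x^5 - 9*x^4 - 3*x^3 + 63*x^2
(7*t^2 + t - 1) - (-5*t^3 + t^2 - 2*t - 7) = 5*t^3 + 6*t^2 + 3*t + 6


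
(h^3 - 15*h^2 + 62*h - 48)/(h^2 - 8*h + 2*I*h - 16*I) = (h^2 - 7*h + 6)/(h + 2*I)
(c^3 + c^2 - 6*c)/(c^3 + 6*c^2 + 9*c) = (c - 2)/(c + 3)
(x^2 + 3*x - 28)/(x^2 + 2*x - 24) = (x + 7)/(x + 6)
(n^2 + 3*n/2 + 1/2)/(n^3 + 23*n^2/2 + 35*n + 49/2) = (2*n + 1)/(2*n^2 + 21*n + 49)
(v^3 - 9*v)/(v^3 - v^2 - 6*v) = (v + 3)/(v + 2)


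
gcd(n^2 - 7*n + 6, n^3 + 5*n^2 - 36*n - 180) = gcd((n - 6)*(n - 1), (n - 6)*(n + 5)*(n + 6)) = n - 6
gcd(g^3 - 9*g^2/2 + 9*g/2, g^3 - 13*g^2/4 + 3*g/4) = g^2 - 3*g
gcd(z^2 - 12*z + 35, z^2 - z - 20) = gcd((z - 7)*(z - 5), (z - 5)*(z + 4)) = z - 5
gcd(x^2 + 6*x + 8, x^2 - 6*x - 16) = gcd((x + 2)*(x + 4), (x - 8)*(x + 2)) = x + 2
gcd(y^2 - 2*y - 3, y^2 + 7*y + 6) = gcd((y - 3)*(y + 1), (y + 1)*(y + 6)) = y + 1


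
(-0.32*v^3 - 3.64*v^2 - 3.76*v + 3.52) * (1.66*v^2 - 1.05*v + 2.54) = -0.5312*v^5 - 5.7064*v^4 - 3.2324*v^3 + 0.5456*v^2 - 13.2464*v + 8.9408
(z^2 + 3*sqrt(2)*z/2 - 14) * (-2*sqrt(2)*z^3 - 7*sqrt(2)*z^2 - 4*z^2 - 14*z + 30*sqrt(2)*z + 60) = -2*sqrt(2)*z^5 - 10*z^4 - 7*sqrt(2)*z^4 - 35*z^3 + 52*sqrt(2)*z^3 + 77*sqrt(2)*z^2 + 206*z^2 - 330*sqrt(2)*z + 196*z - 840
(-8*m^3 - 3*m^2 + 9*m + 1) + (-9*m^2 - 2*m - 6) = -8*m^3 - 12*m^2 + 7*m - 5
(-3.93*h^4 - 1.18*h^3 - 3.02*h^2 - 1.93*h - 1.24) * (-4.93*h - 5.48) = 19.3749*h^5 + 27.3538*h^4 + 21.355*h^3 + 26.0645*h^2 + 16.6896*h + 6.7952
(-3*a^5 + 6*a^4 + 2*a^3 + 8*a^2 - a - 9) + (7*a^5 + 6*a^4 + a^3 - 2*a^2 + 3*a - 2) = 4*a^5 + 12*a^4 + 3*a^3 + 6*a^2 + 2*a - 11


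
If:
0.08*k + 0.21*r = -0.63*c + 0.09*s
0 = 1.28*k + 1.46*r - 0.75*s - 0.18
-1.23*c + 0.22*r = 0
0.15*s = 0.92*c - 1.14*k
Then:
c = -0.02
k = 0.04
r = -0.13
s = -0.42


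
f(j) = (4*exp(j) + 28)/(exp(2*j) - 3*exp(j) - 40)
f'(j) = (4*exp(j) + 28)*(-2*exp(2*j) + 3*exp(j))/(exp(2*j) - 3*exp(j) - 40)^2 + 4*exp(j)/(exp(2*j) - 3*exp(j) - 40)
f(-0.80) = -0.72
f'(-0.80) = -0.03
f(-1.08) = -0.72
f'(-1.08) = -0.02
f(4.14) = 0.08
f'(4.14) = -0.09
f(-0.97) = -0.72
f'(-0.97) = -0.02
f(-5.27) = -0.70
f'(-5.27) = -0.00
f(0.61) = -0.84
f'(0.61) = -0.20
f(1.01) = -0.96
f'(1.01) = -0.43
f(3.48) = 0.17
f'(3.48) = -0.24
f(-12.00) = -0.70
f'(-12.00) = 0.00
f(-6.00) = -0.70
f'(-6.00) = 0.00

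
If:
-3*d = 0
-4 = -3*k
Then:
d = 0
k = 4/3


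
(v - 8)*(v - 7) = v^2 - 15*v + 56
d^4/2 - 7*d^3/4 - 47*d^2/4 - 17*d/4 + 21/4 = (d/2 + 1/2)*(d - 7)*(d - 1/2)*(d + 3)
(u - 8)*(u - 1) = u^2 - 9*u + 8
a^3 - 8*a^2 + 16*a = a*(a - 4)^2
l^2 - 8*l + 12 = (l - 6)*(l - 2)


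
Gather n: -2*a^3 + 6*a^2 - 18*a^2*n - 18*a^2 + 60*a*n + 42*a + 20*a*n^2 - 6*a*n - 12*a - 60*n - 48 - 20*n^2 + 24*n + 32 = -2*a^3 - 12*a^2 + 30*a + n^2*(20*a - 20) + n*(-18*a^2 + 54*a - 36) - 16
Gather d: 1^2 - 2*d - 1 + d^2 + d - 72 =d^2 - d - 72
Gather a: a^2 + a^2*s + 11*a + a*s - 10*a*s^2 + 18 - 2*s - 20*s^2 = a^2*(s + 1) + a*(-10*s^2 + s + 11) - 20*s^2 - 2*s + 18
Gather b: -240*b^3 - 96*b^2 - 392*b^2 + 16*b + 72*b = -240*b^3 - 488*b^2 + 88*b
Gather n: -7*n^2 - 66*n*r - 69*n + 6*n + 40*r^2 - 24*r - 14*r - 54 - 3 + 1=-7*n^2 + n*(-66*r - 63) + 40*r^2 - 38*r - 56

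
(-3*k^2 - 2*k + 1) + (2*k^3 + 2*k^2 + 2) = 2*k^3 - k^2 - 2*k + 3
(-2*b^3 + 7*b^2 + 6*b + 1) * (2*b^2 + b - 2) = -4*b^5 + 12*b^4 + 23*b^3 - 6*b^2 - 11*b - 2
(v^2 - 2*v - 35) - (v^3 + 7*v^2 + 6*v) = -v^3 - 6*v^2 - 8*v - 35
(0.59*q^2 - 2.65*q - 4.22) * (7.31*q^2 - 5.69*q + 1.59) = 4.3129*q^4 - 22.7286*q^3 - 14.8316*q^2 + 19.7983*q - 6.7098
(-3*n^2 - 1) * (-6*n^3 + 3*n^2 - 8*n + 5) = 18*n^5 - 9*n^4 + 30*n^3 - 18*n^2 + 8*n - 5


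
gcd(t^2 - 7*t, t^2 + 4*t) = t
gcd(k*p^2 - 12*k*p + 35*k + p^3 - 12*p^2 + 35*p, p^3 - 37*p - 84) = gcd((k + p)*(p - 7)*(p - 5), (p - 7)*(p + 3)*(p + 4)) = p - 7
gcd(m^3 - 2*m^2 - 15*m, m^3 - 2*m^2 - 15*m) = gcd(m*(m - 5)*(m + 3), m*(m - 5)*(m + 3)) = m^3 - 2*m^2 - 15*m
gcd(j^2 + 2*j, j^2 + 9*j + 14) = j + 2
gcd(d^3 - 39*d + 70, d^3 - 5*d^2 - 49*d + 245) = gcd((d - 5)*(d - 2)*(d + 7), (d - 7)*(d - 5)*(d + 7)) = d^2 + 2*d - 35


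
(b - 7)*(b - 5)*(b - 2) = b^3 - 14*b^2 + 59*b - 70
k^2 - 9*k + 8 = (k - 8)*(k - 1)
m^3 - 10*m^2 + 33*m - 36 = (m - 4)*(m - 3)^2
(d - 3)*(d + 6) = d^2 + 3*d - 18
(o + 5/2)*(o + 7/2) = o^2 + 6*o + 35/4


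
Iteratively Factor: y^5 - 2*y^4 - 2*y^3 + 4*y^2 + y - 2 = (y + 1)*(y^4 - 3*y^3 + y^2 + 3*y - 2) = (y - 1)*(y + 1)*(y^3 - 2*y^2 - y + 2) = (y - 2)*(y - 1)*(y + 1)*(y^2 - 1) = (y - 2)*(y - 1)*(y + 1)^2*(y - 1)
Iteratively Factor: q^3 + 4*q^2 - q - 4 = (q - 1)*(q^2 + 5*q + 4) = (q - 1)*(q + 1)*(q + 4)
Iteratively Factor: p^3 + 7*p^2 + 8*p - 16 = (p - 1)*(p^2 + 8*p + 16) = (p - 1)*(p + 4)*(p + 4)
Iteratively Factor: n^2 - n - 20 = (n - 5)*(n + 4)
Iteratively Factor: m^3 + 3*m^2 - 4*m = (m + 4)*(m^2 - m) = m*(m + 4)*(m - 1)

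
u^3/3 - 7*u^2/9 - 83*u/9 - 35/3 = (u/3 + 1)*(u - 7)*(u + 5/3)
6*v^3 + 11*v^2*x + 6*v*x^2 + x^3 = (v + x)*(2*v + x)*(3*v + x)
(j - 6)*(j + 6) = j^2 - 36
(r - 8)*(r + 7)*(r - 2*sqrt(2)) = r^3 - 2*sqrt(2)*r^2 - r^2 - 56*r + 2*sqrt(2)*r + 112*sqrt(2)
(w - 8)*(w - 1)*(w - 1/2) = w^3 - 19*w^2/2 + 25*w/2 - 4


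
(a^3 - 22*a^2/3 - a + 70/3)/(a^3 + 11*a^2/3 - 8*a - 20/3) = (3*a^2 - 16*a - 35)/(3*a^2 + 17*a + 10)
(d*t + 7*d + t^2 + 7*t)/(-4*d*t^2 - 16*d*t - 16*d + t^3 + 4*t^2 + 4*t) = (d*t + 7*d + t^2 + 7*t)/(-4*d*t^2 - 16*d*t - 16*d + t^3 + 4*t^2 + 4*t)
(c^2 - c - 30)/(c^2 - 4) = (c^2 - c - 30)/(c^2 - 4)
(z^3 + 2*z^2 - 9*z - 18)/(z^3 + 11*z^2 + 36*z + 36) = (z - 3)/(z + 6)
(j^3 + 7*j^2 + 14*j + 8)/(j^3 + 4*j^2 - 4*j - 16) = (j + 1)/(j - 2)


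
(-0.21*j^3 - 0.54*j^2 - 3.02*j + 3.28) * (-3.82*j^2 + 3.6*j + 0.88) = 0.8022*j^5 + 1.3068*j^4 + 9.4076*j^3 - 23.8768*j^2 + 9.1504*j + 2.8864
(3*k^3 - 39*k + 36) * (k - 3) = 3*k^4 - 9*k^3 - 39*k^2 + 153*k - 108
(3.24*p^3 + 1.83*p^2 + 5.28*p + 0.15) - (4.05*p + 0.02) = 3.24*p^3 + 1.83*p^2 + 1.23*p + 0.13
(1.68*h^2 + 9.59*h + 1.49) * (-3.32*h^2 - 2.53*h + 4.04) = -5.5776*h^4 - 36.0892*h^3 - 22.4223*h^2 + 34.9739*h + 6.0196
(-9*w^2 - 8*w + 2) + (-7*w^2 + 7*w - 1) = -16*w^2 - w + 1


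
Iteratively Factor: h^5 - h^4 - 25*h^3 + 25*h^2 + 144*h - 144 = (h + 4)*(h^4 - 5*h^3 - 5*h^2 + 45*h - 36) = (h - 4)*(h + 4)*(h^3 - h^2 - 9*h + 9) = (h - 4)*(h + 3)*(h + 4)*(h^2 - 4*h + 3) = (h - 4)*(h - 1)*(h + 3)*(h + 4)*(h - 3)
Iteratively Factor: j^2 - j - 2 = (j - 2)*(j + 1)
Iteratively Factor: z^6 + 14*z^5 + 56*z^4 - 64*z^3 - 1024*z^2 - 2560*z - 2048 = (z + 4)*(z^5 + 10*z^4 + 16*z^3 - 128*z^2 - 512*z - 512) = (z + 4)^2*(z^4 + 6*z^3 - 8*z^2 - 96*z - 128) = (z - 4)*(z + 4)^2*(z^3 + 10*z^2 + 32*z + 32) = (z - 4)*(z + 4)^3*(z^2 + 6*z + 8) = (z - 4)*(z + 4)^4*(z + 2)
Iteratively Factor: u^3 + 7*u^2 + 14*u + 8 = (u + 1)*(u^2 + 6*u + 8) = (u + 1)*(u + 4)*(u + 2)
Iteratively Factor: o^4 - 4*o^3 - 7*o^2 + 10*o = (o)*(o^3 - 4*o^2 - 7*o + 10) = o*(o - 1)*(o^2 - 3*o - 10) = o*(o - 1)*(o + 2)*(o - 5)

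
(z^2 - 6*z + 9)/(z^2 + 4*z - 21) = (z - 3)/(z + 7)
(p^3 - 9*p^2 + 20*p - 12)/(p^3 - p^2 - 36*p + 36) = (p - 2)/(p + 6)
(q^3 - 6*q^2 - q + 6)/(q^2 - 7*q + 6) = q + 1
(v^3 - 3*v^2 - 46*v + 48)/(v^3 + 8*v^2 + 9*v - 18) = (v - 8)/(v + 3)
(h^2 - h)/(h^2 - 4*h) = (h - 1)/(h - 4)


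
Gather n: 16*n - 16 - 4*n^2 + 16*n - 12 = -4*n^2 + 32*n - 28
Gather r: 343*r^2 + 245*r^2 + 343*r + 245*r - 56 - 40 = 588*r^2 + 588*r - 96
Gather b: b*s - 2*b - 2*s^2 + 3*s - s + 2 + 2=b*(s - 2) - 2*s^2 + 2*s + 4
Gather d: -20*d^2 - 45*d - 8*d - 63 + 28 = -20*d^2 - 53*d - 35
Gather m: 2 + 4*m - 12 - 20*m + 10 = -16*m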